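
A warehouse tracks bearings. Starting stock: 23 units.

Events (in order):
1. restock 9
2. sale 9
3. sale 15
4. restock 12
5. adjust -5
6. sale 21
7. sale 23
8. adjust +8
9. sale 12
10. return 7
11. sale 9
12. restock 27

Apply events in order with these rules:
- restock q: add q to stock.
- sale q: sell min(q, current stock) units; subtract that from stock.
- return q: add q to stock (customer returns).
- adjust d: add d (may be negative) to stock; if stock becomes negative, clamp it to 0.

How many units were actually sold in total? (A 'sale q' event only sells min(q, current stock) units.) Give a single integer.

Processing events:
Start: stock = 23
  Event 1 (restock 9): 23 + 9 = 32
  Event 2 (sale 9): sell min(9,32)=9. stock: 32 - 9 = 23. total_sold = 9
  Event 3 (sale 15): sell min(15,23)=15. stock: 23 - 15 = 8. total_sold = 24
  Event 4 (restock 12): 8 + 12 = 20
  Event 5 (adjust -5): 20 + -5 = 15
  Event 6 (sale 21): sell min(21,15)=15. stock: 15 - 15 = 0. total_sold = 39
  Event 7 (sale 23): sell min(23,0)=0. stock: 0 - 0 = 0. total_sold = 39
  Event 8 (adjust +8): 0 + 8 = 8
  Event 9 (sale 12): sell min(12,8)=8. stock: 8 - 8 = 0. total_sold = 47
  Event 10 (return 7): 0 + 7 = 7
  Event 11 (sale 9): sell min(9,7)=7. stock: 7 - 7 = 0. total_sold = 54
  Event 12 (restock 27): 0 + 27 = 27
Final: stock = 27, total_sold = 54

Answer: 54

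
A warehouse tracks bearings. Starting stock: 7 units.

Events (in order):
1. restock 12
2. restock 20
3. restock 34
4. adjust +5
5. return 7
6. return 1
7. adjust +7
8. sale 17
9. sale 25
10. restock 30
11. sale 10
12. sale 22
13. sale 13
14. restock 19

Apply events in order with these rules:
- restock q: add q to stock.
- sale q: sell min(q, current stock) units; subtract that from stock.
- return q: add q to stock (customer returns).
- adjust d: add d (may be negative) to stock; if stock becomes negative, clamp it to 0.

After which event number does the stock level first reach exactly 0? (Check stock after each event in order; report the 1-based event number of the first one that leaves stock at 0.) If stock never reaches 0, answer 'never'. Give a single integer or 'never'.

Answer: never

Derivation:
Processing events:
Start: stock = 7
  Event 1 (restock 12): 7 + 12 = 19
  Event 2 (restock 20): 19 + 20 = 39
  Event 3 (restock 34): 39 + 34 = 73
  Event 4 (adjust +5): 73 + 5 = 78
  Event 5 (return 7): 78 + 7 = 85
  Event 6 (return 1): 85 + 1 = 86
  Event 7 (adjust +7): 86 + 7 = 93
  Event 8 (sale 17): sell min(17,93)=17. stock: 93 - 17 = 76. total_sold = 17
  Event 9 (sale 25): sell min(25,76)=25. stock: 76 - 25 = 51. total_sold = 42
  Event 10 (restock 30): 51 + 30 = 81
  Event 11 (sale 10): sell min(10,81)=10. stock: 81 - 10 = 71. total_sold = 52
  Event 12 (sale 22): sell min(22,71)=22. stock: 71 - 22 = 49. total_sold = 74
  Event 13 (sale 13): sell min(13,49)=13. stock: 49 - 13 = 36. total_sold = 87
  Event 14 (restock 19): 36 + 19 = 55
Final: stock = 55, total_sold = 87

Stock never reaches 0.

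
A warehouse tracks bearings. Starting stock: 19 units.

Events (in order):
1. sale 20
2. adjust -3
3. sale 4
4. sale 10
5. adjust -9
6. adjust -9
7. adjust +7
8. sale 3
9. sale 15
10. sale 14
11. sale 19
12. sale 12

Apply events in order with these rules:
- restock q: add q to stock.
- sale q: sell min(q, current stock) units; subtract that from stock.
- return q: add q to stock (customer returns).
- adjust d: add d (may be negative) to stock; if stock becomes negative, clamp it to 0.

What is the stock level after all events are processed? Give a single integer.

Processing events:
Start: stock = 19
  Event 1 (sale 20): sell min(20,19)=19. stock: 19 - 19 = 0. total_sold = 19
  Event 2 (adjust -3): 0 + -3 = 0 (clamped to 0)
  Event 3 (sale 4): sell min(4,0)=0. stock: 0 - 0 = 0. total_sold = 19
  Event 4 (sale 10): sell min(10,0)=0. stock: 0 - 0 = 0. total_sold = 19
  Event 5 (adjust -9): 0 + -9 = 0 (clamped to 0)
  Event 6 (adjust -9): 0 + -9 = 0 (clamped to 0)
  Event 7 (adjust +7): 0 + 7 = 7
  Event 8 (sale 3): sell min(3,7)=3. stock: 7 - 3 = 4. total_sold = 22
  Event 9 (sale 15): sell min(15,4)=4. stock: 4 - 4 = 0. total_sold = 26
  Event 10 (sale 14): sell min(14,0)=0. stock: 0 - 0 = 0. total_sold = 26
  Event 11 (sale 19): sell min(19,0)=0. stock: 0 - 0 = 0. total_sold = 26
  Event 12 (sale 12): sell min(12,0)=0. stock: 0 - 0 = 0. total_sold = 26
Final: stock = 0, total_sold = 26

Answer: 0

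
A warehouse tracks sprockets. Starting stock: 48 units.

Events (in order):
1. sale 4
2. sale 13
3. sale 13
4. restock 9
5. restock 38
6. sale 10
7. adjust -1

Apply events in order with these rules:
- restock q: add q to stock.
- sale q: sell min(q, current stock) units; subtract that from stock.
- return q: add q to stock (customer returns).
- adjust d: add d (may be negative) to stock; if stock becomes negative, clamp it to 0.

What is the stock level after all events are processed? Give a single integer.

Processing events:
Start: stock = 48
  Event 1 (sale 4): sell min(4,48)=4. stock: 48 - 4 = 44. total_sold = 4
  Event 2 (sale 13): sell min(13,44)=13. stock: 44 - 13 = 31. total_sold = 17
  Event 3 (sale 13): sell min(13,31)=13. stock: 31 - 13 = 18. total_sold = 30
  Event 4 (restock 9): 18 + 9 = 27
  Event 5 (restock 38): 27 + 38 = 65
  Event 6 (sale 10): sell min(10,65)=10. stock: 65 - 10 = 55. total_sold = 40
  Event 7 (adjust -1): 55 + -1 = 54
Final: stock = 54, total_sold = 40

Answer: 54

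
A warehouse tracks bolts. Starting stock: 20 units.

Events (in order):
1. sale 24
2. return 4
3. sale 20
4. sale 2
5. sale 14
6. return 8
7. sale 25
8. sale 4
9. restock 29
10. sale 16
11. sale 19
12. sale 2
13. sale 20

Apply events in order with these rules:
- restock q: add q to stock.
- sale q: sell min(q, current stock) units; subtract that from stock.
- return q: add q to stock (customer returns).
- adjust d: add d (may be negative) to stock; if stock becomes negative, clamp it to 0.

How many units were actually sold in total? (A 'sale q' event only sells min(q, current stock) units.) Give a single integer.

Answer: 61

Derivation:
Processing events:
Start: stock = 20
  Event 1 (sale 24): sell min(24,20)=20. stock: 20 - 20 = 0. total_sold = 20
  Event 2 (return 4): 0 + 4 = 4
  Event 3 (sale 20): sell min(20,4)=4. stock: 4 - 4 = 0. total_sold = 24
  Event 4 (sale 2): sell min(2,0)=0. stock: 0 - 0 = 0. total_sold = 24
  Event 5 (sale 14): sell min(14,0)=0. stock: 0 - 0 = 0. total_sold = 24
  Event 6 (return 8): 0 + 8 = 8
  Event 7 (sale 25): sell min(25,8)=8. stock: 8 - 8 = 0. total_sold = 32
  Event 8 (sale 4): sell min(4,0)=0. stock: 0 - 0 = 0. total_sold = 32
  Event 9 (restock 29): 0 + 29 = 29
  Event 10 (sale 16): sell min(16,29)=16. stock: 29 - 16 = 13. total_sold = 48
  Event 11 (sale 19): sell min(19,13)=13. stock: 13 - 13 = 0. total_sold = 61
  Event 12 (sale 2): sell min(2,0)=0. stock: 0 - 0 = 0. total_sold = 61
  Event 13 (sale 20): sell min(20,0)=0. stock: 0 - 0 = 0. total_sold = 61
Final: stock = 0, total_sold = 61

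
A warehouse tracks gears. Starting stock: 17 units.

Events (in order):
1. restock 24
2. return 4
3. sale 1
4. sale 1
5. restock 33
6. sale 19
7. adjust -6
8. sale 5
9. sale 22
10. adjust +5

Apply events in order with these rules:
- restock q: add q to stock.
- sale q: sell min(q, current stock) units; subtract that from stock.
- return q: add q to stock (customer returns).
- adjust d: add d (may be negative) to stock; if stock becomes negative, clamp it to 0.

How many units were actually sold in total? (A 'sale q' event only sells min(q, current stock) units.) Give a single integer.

Answer: 48

Derivation:
Processing events:
Start: stock = 17
  Event 1 (restock 24): 17 + 24 = 41
  Event 2 (return 4): 41 + 4 = 45
  Event 3 (sale 1): sell min(1,45)=1. stock: 45 - 1 = 44. total_sold = 1
  Event 4 (sale 1): sell min(1,44)=1. stock: 44 - 1 = 43. total_sold = 2
  Event 5 (restock 33): 43 + 33 = 76
  Event 6 (sale 19): sell min(19,76)=19. stock: 76 - 19 = 57. total_sold = 21
  Event 7 (adjust -6): 57 + -6 = 51
  Event 8 (sale 5): sell min(5,51)=5. stock: 51 - 5 = 46. total_sold = 26
  Event 9 (sale 22): sell min(22,46)=22. stock: 46 - 22 = 24. total_sold = 48
  Event 10 (adjust +5): 24 + 5 = 29
Final: stock = 29, total_sold = 48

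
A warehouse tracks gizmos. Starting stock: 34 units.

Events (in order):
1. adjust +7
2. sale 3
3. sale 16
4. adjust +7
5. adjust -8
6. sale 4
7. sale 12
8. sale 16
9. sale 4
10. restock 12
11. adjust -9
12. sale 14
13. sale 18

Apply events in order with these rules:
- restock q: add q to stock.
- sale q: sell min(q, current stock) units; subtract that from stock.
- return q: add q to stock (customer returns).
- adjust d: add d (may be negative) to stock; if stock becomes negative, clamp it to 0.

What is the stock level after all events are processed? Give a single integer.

Answer: 0

Derivation:
Processing events:
Start: stock = 34
  Event 1 (adjust +7): 34 + 7 = 41
  Event 2 (sale 3): sell min(3,41)=3. stock: 41 - 3 = 38. total_sold = 3
  Event 3 (sale 16): sell min(16,38)=16. stock: 38 - 16 = 22. total_sold = 19
  Event 4 (adjust +7): 22 + 7 = 29
  Event 5 (adjust -8): 29 + -8 = 21
  Event 6 (sale 4): sell min(4,21)=4. stock: 21 - 4 = 17. total_sold = 23
  Event 7 (sale 12): sell min(12,17)=12. stock: 17 - 12 = 5. total_sold = 35
  Event 8 (sale 16): sell min(16,5)=5. stock: 5 - 5 = 0. total_sold = 40
  Event 9 (sale 4): sell min(4,0)=0. stock: 0 - 0 = 0. total_sold = 40
  Event 10 (restock 12): 0 + 12 = 12
  Event 11 (adjust -9): 12 + -9 = 3
  Event 12 (sale 14): sell min(14,3)=3. stock: 3 - 3 = 0. total_sold = 43
  Event 13 (sale 18): sell min(18,0)=0. stock: 0 - 0 = 0. total_sold = 43
Final: stock = 0, total_sold = 43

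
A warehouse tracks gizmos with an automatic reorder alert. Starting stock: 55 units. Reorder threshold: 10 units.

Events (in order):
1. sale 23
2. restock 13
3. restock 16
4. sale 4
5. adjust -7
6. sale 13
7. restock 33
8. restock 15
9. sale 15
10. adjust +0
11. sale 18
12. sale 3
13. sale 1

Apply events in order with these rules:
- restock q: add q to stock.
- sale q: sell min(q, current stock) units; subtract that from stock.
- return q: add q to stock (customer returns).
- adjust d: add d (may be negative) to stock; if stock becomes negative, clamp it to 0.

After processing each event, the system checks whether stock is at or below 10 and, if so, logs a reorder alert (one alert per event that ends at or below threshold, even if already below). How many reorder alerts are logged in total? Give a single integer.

Processing events:
Start: stock = 55
  Event 1 (sale 23): sell min(23,55)=23. stock: 55 - 23 = 32. total_sold = 23
  Event 2 (restock 13): 32 + 13 = 45
  Event 3 (restock 16): 45 + 16 = 61
  Event 4 (sale 4): sell min(4,61)=4. stock: 61 - 4 = 57. total_sold = 27
  Event 5 (adjust -7): 57 + -7 = 50
  Event 6 (sale 13): sell min(13,50)=13. stock: 50 - 13 = 37. total_sold = 40
  Event 7 (restock 33): 37 + 33 = 70
  Event 8 (restock 15): 70 + 15 = 85
  Event 9 (sale 15): sell min(15,85)=15. stock: 85 - 15 = 70. total_sold = 55
  Event 10 (adjust +0): 70 + 0 = 70
  Event 11 (sale 18): sell min(18,70)=18. stock: 70 - 18 = 52. total_sold = 73
  Event 12 (sale 3): sell min(3,52)=3. stock: 52 - 3 = 49. total_sold = 76
  Event 13 (sale 1): sell min(1,49)=1. stock: 49 - 1 = 48. total_sold = 77
Final: stock = 48, total_sold = 77

Checking against threshold 10:
  After event 1: stock=32 > 10
  After event 2: stock=45 > 10
  After event 3: stock=61 > 10
  After event 4: stock=57 > 10
  After event 5: stock=50 > 10
  After event 6: stock=37 > 10
  After event 7: stock=70 > 10
  After event 8: stock=85 > 10
  After event 9: stock=70 > 10
  After event 10: stock=70 > 10
  After event 11: stock=52 > 10
  After event 12: stock=49 > 10
  After event 13: stock=48 > 10
Alert events: []. Count = 0

Answer: 0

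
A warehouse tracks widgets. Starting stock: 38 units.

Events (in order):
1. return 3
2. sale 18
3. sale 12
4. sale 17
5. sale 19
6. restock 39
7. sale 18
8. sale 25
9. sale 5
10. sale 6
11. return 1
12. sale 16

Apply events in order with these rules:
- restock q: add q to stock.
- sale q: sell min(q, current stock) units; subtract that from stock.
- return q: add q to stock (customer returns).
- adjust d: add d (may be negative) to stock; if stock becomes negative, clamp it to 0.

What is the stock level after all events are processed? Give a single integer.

Answer: 0

Derivation:
Processing events:
Start: stock = 38
  Event 1 (return 3): 38 + 3 = 41
  Event 2 (sale 18): sell min(18,41)=18. stock: 41 - 18 = 23. total_sold = 18
  Event 3 (sale 12): sell min(12,23)=12. stock: 23 - 12 = 11. total_sold = 30
  Event 4 (sale 17): sell min(17,11)=11. stock: 11 - 11 = 0. total_sold = 41
  Event 5 (sale 19): sell min(19,0)=0. stock: 0 - 0 = 0. total_sold = 41
  Event 6 (restock 39): 0 + 39 = 39
  Event 7 (sale 18): sell min(18,39)=18. stock: 39 - 18 = 21. total_sold = 59
  Event 8 (sale 25): sell min(25,21)=21. stock: 21 - 21 = 0. total_sold = 80
  Event 9 (sale 5): sell min(5,0)=0. stock: 0 - 0 = 0. total_sold = 80
  Event 10 (sale 6): sell min(6,0)=0. stock: 0 - 0 = 0. total_sold = 80
  Event 11 (return 1): 0 + 1 = 1
  Event 12 (sale 16): sell min(16,1)=1. stock: 1 - 1 = 0. total_sold = 81
Final: stock = 0, total_sold = 81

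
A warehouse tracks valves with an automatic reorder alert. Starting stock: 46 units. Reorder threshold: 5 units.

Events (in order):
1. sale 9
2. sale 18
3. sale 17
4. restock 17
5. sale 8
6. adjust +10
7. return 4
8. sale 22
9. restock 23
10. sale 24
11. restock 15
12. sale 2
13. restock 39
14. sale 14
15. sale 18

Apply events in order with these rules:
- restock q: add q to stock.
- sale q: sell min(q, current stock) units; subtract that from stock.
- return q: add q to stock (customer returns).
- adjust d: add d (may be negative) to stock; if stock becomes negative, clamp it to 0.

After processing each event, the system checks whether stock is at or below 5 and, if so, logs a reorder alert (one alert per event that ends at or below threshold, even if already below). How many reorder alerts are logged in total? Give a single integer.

Answer: 3

Derivation:
Processing events:
Start: stock = 46
  Event 1 (sale 9): sell min(9,46)=9. stock: 46 - 9 = 37. total_sold = 9
  Event 2 (sale 18): sell min(18,37)=18. stock: 37 - 18 = 19. total_sold = 27
  Event 3 (sale 17): sell min(17,19)=17. stock: 19 - 17 = 2. total_sold = 44
  Event 4 (restock 17): 2 + 17 = 19
  Event 5 (sale 8): sell min(8,19)=8. stock: 19 - 8 = 11. total_sold = 52
  Event 6 (adjust +10): 11 + 10 = 21
  Event 7 (return 4): 21 + 4 = 25
  Event 8 (sale 22): sell min(22,25)=22. stock: 25 - 22 = 3. total_sold = 74
  Event 9 (restock 23): 3 + 23 = 26
  Event 10 (sale 24): sell min(24,26)=24. stock: 26 - 24 = 2. total_sold = 98
  Event 11 (restock 15): 2 + 15 = 17
  Event 12 (sale 2): sell min(2,17)=2. stock: 17 - 2 = 15. total_sold = 100
  Event 13 (restock 39): 15 + 39 = 54
  Event 14 (sale 14): sell min(14,54)=14. stock: 54 - 14 = 40. total_sold = 114
  Event 15 (sale 18): sell min(18,40)=18. stock: 40 - 18 = 22. total_sold = 132
Final: stock = 22, total_sold = 132

Checking against threshold 5:
  After event 1: stock=37 > 5
  After event 2: stock=19 > 5
  After event 3: stock=2 <= 5 -> ALERT
  After event 4: stock=19 > 5
  After event 5: stock=11 > 5
  After event 6: stock=21 > 5
  After event 7: stock=25 > 5
  After event 8: stock=3 <= 5 -> ALERT
  After event 9: stock=26 > 5
  After event 10: stock=2 <= 5 -> ALERT
  After event 11: stock=17 > 5
  After event 12: stock=15 > 5
  After event 13: stock=54 > 5
  After event 14: stock=40 > 5
  After event 15: stock=22 > 5
Alert events: [3, 8, 10]. Count = 3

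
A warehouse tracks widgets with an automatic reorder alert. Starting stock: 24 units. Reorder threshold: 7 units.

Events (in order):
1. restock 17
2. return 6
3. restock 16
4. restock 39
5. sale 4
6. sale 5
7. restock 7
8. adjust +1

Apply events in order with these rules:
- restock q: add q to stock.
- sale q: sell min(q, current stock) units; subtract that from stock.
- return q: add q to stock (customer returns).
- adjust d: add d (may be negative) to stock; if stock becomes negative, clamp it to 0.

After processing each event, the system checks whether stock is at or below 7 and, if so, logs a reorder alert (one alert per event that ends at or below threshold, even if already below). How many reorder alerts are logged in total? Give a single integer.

Processing events:
Start: stock = 24
  Event 1 (restock 17): 24 + 17 = 41
  Event 2 (return 6): 41 + 6 = 47
  Event 3 (restock 16): 47 + 16 = 63
  Event 4 (restock 39): 63 + 39 = 102
  Event 5 (sale 4): sell min(4,102)=4. stock: 102 - 4 = 98. total_sold = 4
  Event 6 (sale 5): sell min(5,98)=5. stock: 98 - 5 = 93. total_sold = 9
  Event 7 (restock 7): 93 + 7 = 100
  Event 8 (adjust +1): 100 + 1 = 101
Final: stock = 101, total_sold = 9

Checking against threshold 7:
  After event 1: stock=41 > 7
  After event 2: stock=47 > 7
  After event 3: stock=63 > 7
  After event 4: stock=102 > 7
  After event 5: stock=98 > 7
  After event 6: stock=93 > 7
  After event 7: stock=100 > 7
  After event 8: stock=101 > 7
Alert events: []. Count = 0

Answer: 0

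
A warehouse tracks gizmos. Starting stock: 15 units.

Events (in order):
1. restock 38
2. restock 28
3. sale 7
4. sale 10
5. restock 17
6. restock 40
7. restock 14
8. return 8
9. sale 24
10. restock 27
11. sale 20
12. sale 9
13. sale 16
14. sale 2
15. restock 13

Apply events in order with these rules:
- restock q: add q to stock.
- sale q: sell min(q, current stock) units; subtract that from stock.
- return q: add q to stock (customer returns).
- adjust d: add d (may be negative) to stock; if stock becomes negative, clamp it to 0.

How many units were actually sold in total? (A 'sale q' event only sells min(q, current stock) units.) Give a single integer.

Processing events:
Start: stock = 15
  Event 1 (restock 38): 15 + 38 = 53
  Event 2 (restock 28): 53 + 28 = 81
  Event 3 (sale 7): sell min(7,81)=7. stock: 81 - 7 = 74. total_sold = 7
  Event 4 (sale 10): sell min(10,74)=10. stock: 74 - 10 = 64. total_sold = 17
  Event 5 (restock 17): 64 + 17 = 81
  Event 6 (restock 40): 81 + 40 = 121
  Event 7 (restock 14): 121 + 14 = 135
  Event 8 (return 8): 135 + 8 = 143
  Event 9 (sale 24): sell min(24,143)=24. stock: 143 - 24 = 119. total_sold = 41
  Event 10 (restock 27): 119 + 27 = 146
  Event 11 (sale 20): sell min(20,146)=20. stock: 146 - 20 = 126. total_sold = 61
  Event 12 (sale 9): sell min(9,126)=9. stock: 126 - 9 = 117. total_sold = 70
  Event 13 (sale 16): sell min(16,117)=16. stock: 117 - 16 = 101. total_sold = 86
  Event 14 (sale 2): sell min(2,101)=2. stock: 101 - 2 = 99. total_sold = 88
  Event 15 (restock 13): 99 + 13 = 112
Final: stock = 112, total_sold = 88

Answer: 88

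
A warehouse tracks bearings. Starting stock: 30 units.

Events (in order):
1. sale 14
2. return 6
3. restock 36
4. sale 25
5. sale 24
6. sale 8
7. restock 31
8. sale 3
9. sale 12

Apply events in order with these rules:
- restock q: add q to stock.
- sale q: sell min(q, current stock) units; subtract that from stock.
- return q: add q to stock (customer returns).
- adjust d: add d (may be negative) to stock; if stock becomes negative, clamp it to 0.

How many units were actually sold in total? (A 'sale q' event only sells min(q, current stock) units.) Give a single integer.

Processing events:
Start: stock = 30
  Event 1 (sale 14): sell min(14,30)=14. stock: 30 - 14 = 16. total_sold = 14
  Event 2 (return 6): 16 + 6 = 22
  Event 3 (restock 36): 22 + 36 = 58
  Event 4 (sale 25): sell min(25,58)=25. stock: 58 - 25 = 33. total_sold = 39
  Event 5 (sale 24): sell min(24,33)=24. stock: 33 - 24 = 9. total_sold = 63
  Event 6 (sale 8): sell min(8,9)=8. stock: 9 - 8 = 1. total_sold = 71
  Event 7 (restock 31): 1 + 31 = 32
  Event 8 (sale 3): sell min(3,32)=3. stock: 32 - 3 = 29. total_sold = 74
  Event 9 (sale 12): sell min(12,29)=12. stock: 29 - 12 = 17. total_sold = 86
Final: stock = 17, total_sold = 86

Answer: 86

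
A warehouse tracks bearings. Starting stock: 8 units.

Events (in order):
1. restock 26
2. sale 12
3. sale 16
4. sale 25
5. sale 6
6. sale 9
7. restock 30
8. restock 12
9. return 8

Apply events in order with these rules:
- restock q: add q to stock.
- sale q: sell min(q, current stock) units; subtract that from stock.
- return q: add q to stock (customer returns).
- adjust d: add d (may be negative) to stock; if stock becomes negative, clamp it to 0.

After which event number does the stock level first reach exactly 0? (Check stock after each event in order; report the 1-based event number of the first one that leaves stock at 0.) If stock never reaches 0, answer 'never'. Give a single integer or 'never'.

Processing events:
Start: stock = 8
  Event 1 (restock 26): 8 + 26 = 34
  Event 2 (sale 12): sell min(12,34)=12. stock: 34 - 12 = 22. total_sold = 12
  Event 3 (sale 16): sell min(16,22)=16. stock: 22 - 16 = 6. total_sold = 28
  Event 4 (sale 25): sell min(25,6)=6. stock: 6 - 6 = 0. total_sold = 34
  Event 5 (sale 6): sell min(6,0)=0. stock: 0 - 0 = 0. total_sold = 34
  Event 6 (sale 9): sell min(9,0)=0. stock: 0 - 0 = 0. total_sold = 34
  Event 7 (restock 30): 0 + 30 = 30
  Event 8 (restock 12): 30 + 12 = 42
  Event 9 (return 8): 42 + 8 = 50
Final: stock = 50, total_sold = 34

First zero at event 4.

Answer: 4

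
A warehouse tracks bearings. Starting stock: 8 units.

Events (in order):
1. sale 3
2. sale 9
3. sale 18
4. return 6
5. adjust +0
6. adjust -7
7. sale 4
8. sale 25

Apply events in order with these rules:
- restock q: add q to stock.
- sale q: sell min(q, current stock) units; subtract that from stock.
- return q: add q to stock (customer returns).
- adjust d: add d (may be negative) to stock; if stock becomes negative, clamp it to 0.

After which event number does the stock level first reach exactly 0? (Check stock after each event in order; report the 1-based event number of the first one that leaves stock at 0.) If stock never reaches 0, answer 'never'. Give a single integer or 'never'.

Answer: 2

Derivation:
Processing events:
Start: stock = 8
  Event 1 (sale 3): sell min(3,8)=3. stock: 8 - 3 = 5. total_sold = 3
  Event 2 (sale 9): sell min(9,5)=5. stock: 5 - 5 = 0. total_sold = 8
  Event 3 (sale 18): sell min(18,0)=0. stock: 0 - 0 = 0. total_sold = 8
  Event 4 (return 6): 0 + 6 = 6
  Event 5 (adjust +0): 6 + 0 = 6
  Event 6 (adjust -7): 6 + -7 = 0 (clamped to 0)
  Event 7 (sale 4): sell min(4,0)=0. stock: 0 - 0 = 0. total_sold = 8
  Event 8 (sale 25): sell min(25,0)=0. stock: 0 - 0 = 0. total_sold = 8
Final: stock = 0, total_sold = 8

First zero at event 2.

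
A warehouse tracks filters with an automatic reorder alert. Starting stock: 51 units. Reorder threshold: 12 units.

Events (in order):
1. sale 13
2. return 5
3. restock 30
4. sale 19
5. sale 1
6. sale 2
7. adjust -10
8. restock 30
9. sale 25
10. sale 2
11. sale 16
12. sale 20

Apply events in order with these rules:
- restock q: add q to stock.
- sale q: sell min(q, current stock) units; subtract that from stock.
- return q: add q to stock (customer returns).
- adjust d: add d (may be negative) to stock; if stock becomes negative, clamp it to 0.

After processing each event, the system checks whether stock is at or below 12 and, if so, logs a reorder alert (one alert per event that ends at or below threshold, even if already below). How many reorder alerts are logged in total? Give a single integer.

Answer: 1

Derivation:
Processing events:
Start: stock = 51
  Event 1 (sale 13): sell min(13,51)=13. stock: 51 - 13 = 38. total_sold = 13
  Event 2 (return 5): 38 + 5 = 43
  Event 3 (restock 30): 43 + 30 = 73
  Event 4 (sale 19): sell min(19,73)=19. stock: 73 - 19 = 54. total_sold = 32
  Event 5 (sale 1): sell min(1,54)=1. stock: 54 - 1 = 53. total_sold = 33
  Event 6 (sale 2): sell min(2,53)=2. stock: 53 - 2 = 51. total_sold = 35
  Event 7 (adjust -10): 51 + -10 = 41
  Event 8 (restock 30): 41 + 30 = 71
  Event 9 (sale 25): sell min(25,71)=25. stock: 71 - 25 = 46. total_sold = 60
  Event 10 (sale 2): sell min(2,46)=2. stock: 46 - 2 = 44. total_sold = 62
  Event 11 (sale 16): sell min(16,44)=16. stock: 44 - 16 = 28. total_sold = 78
  Event 12 (sale 20): sell min(20,28)=20. stock: 28 - 20 = 8. total_sold = 98
Final: stock = 8, total_sold = 98

Checking against threshold 12:
  After event 1: stock=38 > 12
  After event 2: stock=43 > 12
  After event 3: stock=73 > 12
  After event 4: stock=54 > 12
  After event 5: stock=53 > 12
  After event 6: stock=51 > 12
  After event 7: stock=41 > 12
  After event 8: stock=71 > 12
  After event 9: stock=46 > 12
  After event 10: stock=44 > 12
  After event 11: stock=28 > 12
  After event 12: stock=8 <= 12 -> ALERT
Alert events: [12]. Count = 1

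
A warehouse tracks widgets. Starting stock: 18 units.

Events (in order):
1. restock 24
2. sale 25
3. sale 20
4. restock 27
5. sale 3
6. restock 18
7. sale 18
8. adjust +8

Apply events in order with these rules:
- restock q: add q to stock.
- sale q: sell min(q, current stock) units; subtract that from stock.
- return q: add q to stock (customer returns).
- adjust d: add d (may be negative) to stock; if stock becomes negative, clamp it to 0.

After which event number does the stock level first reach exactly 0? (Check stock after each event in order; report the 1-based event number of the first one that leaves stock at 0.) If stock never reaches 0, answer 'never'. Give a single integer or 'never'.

Processing events:
Start: stock = 18
  Event 1 (restock 24): 18 + 24 = 42
  Event 2 (sale 25): sell min(25,42)=25. stock: 42 - 25 = 17. total_sold = 25
  Event 3 (sale 20): sell min(20,17)=17. stock: 17 - 17 = 0. total_sold = 42
  Event 4 (restock 27): 0 + 27 = 27
  Event 5 (sale 3): sell min(3,27)=3. stock: 27 - 3 = 24. total_sold = 45
  Event 6 (restock 18): 24 + 18 = 42
  Event 7 (sale 18): sell min(18,42)=18. stock: 42 - 18 = 24. total_sold = 63
  Event 8 (adjust +8): 24 + 8 = 32
Final: stock = 32, total_sold = 63

First zero at event 3.

Answer: 3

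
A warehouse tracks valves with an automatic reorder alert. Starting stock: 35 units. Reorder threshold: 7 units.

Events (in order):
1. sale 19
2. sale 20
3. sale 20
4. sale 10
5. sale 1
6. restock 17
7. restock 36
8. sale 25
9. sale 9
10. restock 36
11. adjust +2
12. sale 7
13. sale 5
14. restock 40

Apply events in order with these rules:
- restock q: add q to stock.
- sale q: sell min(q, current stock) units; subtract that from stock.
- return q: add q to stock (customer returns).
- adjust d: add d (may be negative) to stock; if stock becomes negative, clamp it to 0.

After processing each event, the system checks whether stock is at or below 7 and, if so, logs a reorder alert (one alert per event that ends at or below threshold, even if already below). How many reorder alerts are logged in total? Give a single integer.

Answer: 4

Derivation:
Processing events:
Start: stock = 35
  Event 1 (sale 19): sell min(19,35)=19. stock: 35 - 19 = 16. total_sold = 19
  Event 2 (sale 20): sell min(20,16)=16. stock: 16 - 16 = 0. total_sold = 35
  Event 3 (sale 20): sell min(20,0)=0. stock: 0 - 0 = 0. total_sold = 35
  Event 4 (sale 10): sell min(10,0)=0. stock: 0 - 0 = 0. total_sold = 35
  Event 5 (sale 1): sell min(1,0)=0. stock: 0 - 0 = 0. total_sold = 35
  Event 6 (restock 17): 0 + 17 = 17
  Event 7 (restock 36): 17 + 36 = 53
  Event 8 (sale 25): sell min(25,53)=25. stock: 53 - 25 = 28. total_sold = 60
  Event 9 (sale 9): sell min(9,28)=9. stock: 28 - 9 = 19. total_sold = 69
  Event 10 (restock 36): 19 + 36 = 55
  Event 11 (adjust +2): 55 + 2 = 57
  Event 12 (sale 7): sell min(7,57)=7. stock: 57 - 7 = 50. total_sold = 76
  Event 13 (sale 5): sell min(5,50)=5. stock: 50 - 5 = 45. total_sold = 81
  Event 14 (restock 40): 45 + 40 = 85
Final: stock = 85, total_sold = 81

Checking against threshold 7:
  After event 1: stock=16 > 7
  After event 2: stock=0 <= 7 -> ALERT
  After event 3: stock=0 <= 7 -> ALERT
  After event 4: stock=0 <= 7 -> ALERT
  After event 5: stock=0 <= 7 -> ALERT
  After event 6: stock=17 > 7
  After event 7: stock=53 > 7
  After event 8: stock=28 > 7
  After event 9: stock=19 > 7
  After event 10: stock=55 > 7
  After event 11: stock=57 > 7
  After event 12: stock=50 > 7
  After event 13: stock=45 > 7
  After event 14: stock=85 > 7
Alert events: [2, 3, 4, 5]. Count = 4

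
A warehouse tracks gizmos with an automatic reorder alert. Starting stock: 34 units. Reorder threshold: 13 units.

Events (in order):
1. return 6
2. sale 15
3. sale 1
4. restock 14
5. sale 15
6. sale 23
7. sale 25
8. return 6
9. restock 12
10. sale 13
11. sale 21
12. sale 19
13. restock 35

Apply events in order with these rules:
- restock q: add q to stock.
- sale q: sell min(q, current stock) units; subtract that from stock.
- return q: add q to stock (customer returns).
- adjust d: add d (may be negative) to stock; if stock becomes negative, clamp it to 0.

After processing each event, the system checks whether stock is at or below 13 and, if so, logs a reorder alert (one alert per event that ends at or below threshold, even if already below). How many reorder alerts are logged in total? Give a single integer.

Processing events:
Start: stock = 34
  Event 1 (return 6): 34 + 6 = 40
  Event 2 (sale 15): sell min(15,40)=15. stock: 40 - 15 = 25. total_sold = 15
  Event 3 (sale 1): sell min(1,25)=1. stock: 25 - 1 = 24. total_sold = 16
  Event 4 (restock 14): 24 + 14 = 38
  Event 5 (sale 15): sell min(15,38)=15. stock: 38 - 15 = 23. total_sold = 31
  Event 6 (sale 23): sell min(23,23)=23. stock: 23 - 23 = 0. total_sold = 54
  Event 7 (sale 25): sell min(25,0)=0. stock: 0 - 0 = 0. total_sold = 54
  Event 8 (return 6): 0 + 6 = 6
  Event 9 (restock 12): 6 + 12 = 18
  Event 10 (sale 13): sell min(13,18)=13. stock: 18 - 13 = 5. total_sold = 67
  Event 11 (sale 21): sell min(21,5)=5. stock: 5 - 5 = 0. total_sold = 72
  Event 12 (sale 19): sell min(19,0)=0. stock: 0 - 0 = 0. total_sold = 72
  Event 13 (restock 35): 0 + 35 = 35
Final: stock = 35, total_sold = 72

Checking against threshold 13:
  After event 1: stock=40 > 13
  After event 2: stock=25 > 13
  After event 3: stock=24 > 13
  After event 4: stock=38 > 13
  After event 5: stock=23 > 13
  After event 6: stock=0 <= 13 -> ALERT
  After event 7: stock=0 <= 13 -> ALERT
  After event 8: stock=6 <= 13 -> ALERT
  After event 9: stock=18 > 13
  After event 10: stock=5 <= 13 -> ALERT
  After event 11: stock=0 <= 13 -> ALERT
  After event 12: stock=0 <= 13 -> ALERT
  After event 13: stock=35 > 13
Alert events: [6, 7, 8, 10, 11, 12]. Count = 6

Answer: 6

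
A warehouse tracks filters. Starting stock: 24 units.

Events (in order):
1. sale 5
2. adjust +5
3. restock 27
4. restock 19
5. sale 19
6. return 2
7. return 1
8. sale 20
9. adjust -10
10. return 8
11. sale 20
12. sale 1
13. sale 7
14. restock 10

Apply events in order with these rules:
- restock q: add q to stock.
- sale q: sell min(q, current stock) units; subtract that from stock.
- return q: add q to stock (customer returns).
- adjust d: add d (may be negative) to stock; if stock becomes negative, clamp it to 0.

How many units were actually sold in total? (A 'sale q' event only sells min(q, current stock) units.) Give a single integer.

Answer: 72

Derivation:
Processing events:
Start: stock = 24
  Event 1 (sale 5): sell min(5,24)=5. stock: 24 - 5 = 19. total_sold = 5
  Event 2 (adjust +5): 19 + 5 = 24
  Event 3 (restock 27): 24 + 27 = 51
  Event 4 (restock 19): 51 + 19 = 70
  Event 5 (sale 19): sell min(19,70)=19. stock: 70 - 19 = 51. total_sold = 24
  Event 6 (return 2): 51 + 2 = 53
  Event 7 (return 1): 53 + 1 = 54
  Event 8 (sale 20): sell min(20,54)=20. stock: 54 - 20 = 34. total_sold = 44
  Event 9 (adjust -10): 34 + -10 = 24
  Event 10 (return 8): 24 + 8 = 32
  Event 11 (sale 20): sell min(20,32)=20. stock: 32 - 20 = 12. total_sold = 64
  Event 12 (sale 1): sell min(1,12)=1. stock: 12 - 1 = 11. total_sold = 65
  Event 13 (sale 7): sell min(7,11)=7. stock: 11 - 7 = 4. total_sold = 72
  Event 14 (restock 10): 4 + 10 = 14
Final: stock = 14, total_sold = 72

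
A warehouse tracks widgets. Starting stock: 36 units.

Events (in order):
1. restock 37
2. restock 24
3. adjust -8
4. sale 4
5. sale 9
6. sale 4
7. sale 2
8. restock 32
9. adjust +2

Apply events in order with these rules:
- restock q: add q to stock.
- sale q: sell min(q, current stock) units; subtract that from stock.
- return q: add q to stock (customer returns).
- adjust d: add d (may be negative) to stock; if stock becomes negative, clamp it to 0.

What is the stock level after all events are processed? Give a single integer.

Answer: 104

Derivation:
Processing events:
Start: stock = 36
  Event 1 (restock 37): 36 + 37 = 73
  Event 2 (restock 24): 73 + 24 = 97
  Event 3 (adjust -8): 97 + -8 = 89
  Event 4 (sale 4): sell min(4,89)=4. stock: 89 - 4 = 85. total_sold = 4
  Event 5 (sale 9): sell min(9,85)=9. stock: 85 - 9 = 76. total_sold = 13
  Event 6 (sale 4): sell min(4,76)=4. stock: 76 - 4 = 72. total_sold = 17
  Event 7 (sale 2): sell min(2,72)=2. stock: 72 - 2 = 70. total_sold = 19
  Event 8 (restock 32): 70 + 32 = 102
  Event 9 (adjust +2): 102 + 2 = 104
Final: stock = 104, total_sold = 19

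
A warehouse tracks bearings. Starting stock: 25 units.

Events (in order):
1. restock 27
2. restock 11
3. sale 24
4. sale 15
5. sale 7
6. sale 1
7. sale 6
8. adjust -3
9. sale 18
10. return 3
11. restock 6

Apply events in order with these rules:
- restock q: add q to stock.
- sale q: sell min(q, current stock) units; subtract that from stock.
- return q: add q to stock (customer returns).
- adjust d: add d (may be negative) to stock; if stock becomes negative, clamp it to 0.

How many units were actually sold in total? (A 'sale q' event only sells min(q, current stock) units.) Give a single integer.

Answer: 60

Derivation:
Processing events:
Start: stock = 25
  Event 1 (restock 27): 25 + 27 = 52
  Event 2 (restock 11): 52 + 11 = 63
  Event 3 (sale 24): sell min(24,63)=24. stock: 63 - 24 = 39. total_sold = 24
  Event 4 (sale 15): sell min(15,39)=15. stock: 39 - 15 = 24. total_sold = 39
  Event 5 (sale 7): sell min(7,24)=7. stock: 24 - 7 = 17. total_sold = 46
  Event 6 (sale 1): sell min(1,17)=1. stock: 17 - 1 = 16. total_sold = 47
  Event 7 (sale 6): sell min(6,16)=6. stock: 16 - 6 = 10. total_sold = 53
  Event 8 (adjust -3): 10 + -3 = 7
  Event 9 (sale 18): sell min(18,7)=7. stock: 7 - 7 = 0. total_sold = 60
  Event 10 (return 3): 0 + 3 = 3
  Event 11 (restock 6): 3 + 6 = 9
Final: stock = 9, total_sold = 60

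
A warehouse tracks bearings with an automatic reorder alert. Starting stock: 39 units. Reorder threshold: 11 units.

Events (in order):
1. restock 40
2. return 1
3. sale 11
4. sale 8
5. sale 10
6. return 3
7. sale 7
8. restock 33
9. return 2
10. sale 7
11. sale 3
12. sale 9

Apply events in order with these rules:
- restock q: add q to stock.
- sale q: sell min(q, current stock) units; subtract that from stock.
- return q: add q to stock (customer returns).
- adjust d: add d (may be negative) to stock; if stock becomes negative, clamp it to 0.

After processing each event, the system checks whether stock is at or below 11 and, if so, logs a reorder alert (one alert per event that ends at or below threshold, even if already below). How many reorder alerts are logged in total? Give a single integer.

Answer: 0

Derivation:
Processing events:
Start: stock = 39
  Event 1 (restock 40): 39 + 40 = 79
  Event 2 (return 1): 79 + 1 = 80
  Event 3 (sale 11): sell min(11,80)=11. stock: 80 - 11 = 69. total_sold = 11
  Event 4 (sale 8): sell min(8,69)=8. stock: 69 - 8 = 61. total_sold = 19
  Event 5 (sale 10): sell min(10,61)=10. stock: 61 - 10 = 51. total_sold = 29
  Event 6 (return 3): 51 + 3 = 54
  Event 7 (sale 7): sell min(7,54)=7. stock: 54 - 7 = 47. total_sold = 36
  Event 8 (restock 33): 47 + 33 = 80
  Event 9 (return 2): 80 + 2 = 82
  Event 10 (sale 7): sell min(7,82)=7. stock: 82 - 7 = 75. total_sold = 43
  Event 11 (sale 3): sell min(3,75)=3. stock: 75 - 3 = 72. total_sold = 46
  Event 12 (sale 9): sell min(9,72)=9. stock: 72 - 9 = 63. total_sold = 55
Final: stock = 63, total_sold = 55

Checking against threshold 11:
  After event 1: stock=79 > 11
  After event 2: stock=80 > 11
  After event 3: stock=69 > 11
  After event 4: stock=61 > 11
  After event 5: stock=51 > 11
  After event 6: stock=54 > 11
  After event 7: stock=47 > 11
  After event 8: stock=80 > 11
  After event 9: stock=82 > 11
  After event 10: stock=75 > 11
  After event 11: stock=72 > 11
  After event 12: stock=63 > 11
Alert events: []. Count = 0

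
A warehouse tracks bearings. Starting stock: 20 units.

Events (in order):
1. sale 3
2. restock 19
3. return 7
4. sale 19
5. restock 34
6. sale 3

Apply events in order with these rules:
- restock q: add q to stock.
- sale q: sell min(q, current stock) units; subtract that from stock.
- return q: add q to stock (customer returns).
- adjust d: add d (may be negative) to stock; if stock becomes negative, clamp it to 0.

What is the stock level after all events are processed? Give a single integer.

Processing events:
Start: stock = 20
  Event 1 (sale 3): sell min(3,20)=3. stock: 20 - 3 = 17. total_sold = 3
  Event 2 (restock 19): 17 + 19 = 36
  Event 3 (return 7): 36 + 7 = 43
  Event 4 (sale 19): sell min(19,43)=19. stock: 43 - 19 = 24. total_sold = 22
  Event 5 (restock 34): 24 + 34 = 58
  Event 6 (sale 3): sell min(3,58)=3. stock: 58 - 3 = 55. total_sold = 25
Final: stock = 55, total_sold = 25

Answer: 55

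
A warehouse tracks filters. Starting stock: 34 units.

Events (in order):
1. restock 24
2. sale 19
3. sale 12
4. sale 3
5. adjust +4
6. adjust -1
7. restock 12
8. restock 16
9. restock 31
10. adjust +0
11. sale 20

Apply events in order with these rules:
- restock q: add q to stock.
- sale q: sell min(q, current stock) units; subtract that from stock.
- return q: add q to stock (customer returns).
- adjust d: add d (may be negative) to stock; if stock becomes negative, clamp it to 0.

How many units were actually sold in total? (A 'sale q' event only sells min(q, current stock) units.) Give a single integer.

Answer: 54

Derivation:
Processing events:
Start: stock = 34
  Event 1 (restock 24): 34 + 24 = 58
  Event 2 (sale 19): sell min(19,58)=19. stock: 58 - 19 = 39. total_sold = 19
  Event 3 (sale 12): sell min(12,39)=12. stock: 39 - 12 = 27. total_sold = 31
  Event 4 (sale 3): sell min(3,27)=3. stock: 27 - 3 = 24. total_sold = 34
  Event 5 (adjust +4): 24 + 4 = 28
  Event 6 (adjust -1): 28 + -1 = 27
  Event 7 (restock 12): 27 + 12 = 39
  Event 8 (restock 16): 39 + 16 = 55
  Event 9 (restock 31): 55 + 31 = 86
  Event 10 (adjust +0): 86 + 0 = 86
  Event 11 (sale 20): sell min(20,86)=20. stock: 86 - 20 = 66. total_sold = 54
Final: stock = 66, total_sold = 54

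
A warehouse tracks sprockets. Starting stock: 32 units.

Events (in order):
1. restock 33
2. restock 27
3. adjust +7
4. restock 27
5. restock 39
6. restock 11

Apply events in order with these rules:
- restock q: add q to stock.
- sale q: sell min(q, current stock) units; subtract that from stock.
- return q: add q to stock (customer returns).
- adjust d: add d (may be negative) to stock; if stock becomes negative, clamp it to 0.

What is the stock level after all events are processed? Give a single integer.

Answer: 176

Derivation:
Processing events:
Start: stock = 32
  Event 1 (restock 33): 32 + 33 = 65
  Event 2 (restock 27): 65 + 27 = 92
  Event 3 (adjust +7): 92 + 7 = 99
  Event 4 (restock 27): 99 + 27 = 126
  Event 5 (restock 39): 126 + 39 = 165
  Event 6 (restock 11): 165 + 11 = 176
Final: stock = 176, total_sold = 0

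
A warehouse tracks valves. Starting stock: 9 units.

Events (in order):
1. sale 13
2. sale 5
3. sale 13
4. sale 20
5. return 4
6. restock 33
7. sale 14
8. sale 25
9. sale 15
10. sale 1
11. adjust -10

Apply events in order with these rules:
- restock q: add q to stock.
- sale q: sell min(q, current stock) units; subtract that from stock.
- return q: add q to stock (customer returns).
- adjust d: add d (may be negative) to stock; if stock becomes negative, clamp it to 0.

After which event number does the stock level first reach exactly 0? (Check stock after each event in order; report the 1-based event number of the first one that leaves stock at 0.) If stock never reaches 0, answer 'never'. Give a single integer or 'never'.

Answer: 1

Derivation:
Processing events:
Start: stock = 9
  Event 1 (sale 13): sell min(13,9)=9. stock: 9 - 9 = 0. total_sold = 9
  Event 2 (sale 5): sell min(5,0)=0. stock: 0 - 0 = 0. total_sold = 9
  Event 3 (sale 13): sell min(13,0)=0. stock: 0 - 0 = 0. total_sold = 9
  Event 4 (sale 20): sell min(20,0)=0. stock: 0 - 0 = 0. total_sold = 9
  Event 5 (return 4): 0 + 4 = 4
  Event 6 (restock 33): 4 + 33 = 37
  Event 7 (sale 14): sell min(14,37)=14. stock: 37 - 14 = 23. total_sold = 23
  Event 8 (sale 25): sell min(25,23)=23. stock: 23 - 23 = 0. total_sold = 46
  Event 9 (sale 15): sell min(15,0)=0. stock: 0 - 0 = 0. total_sold = 46
  Event 10 (sale 1): sell min(1,0)=0. stock: 0 - 0 = 0. total_sold = 46
  Event 11 (adjust -10): 0 + -10 = 0 (clamped to 0)
Final: stock = 0, total_sold = 46

First zero at event 1.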